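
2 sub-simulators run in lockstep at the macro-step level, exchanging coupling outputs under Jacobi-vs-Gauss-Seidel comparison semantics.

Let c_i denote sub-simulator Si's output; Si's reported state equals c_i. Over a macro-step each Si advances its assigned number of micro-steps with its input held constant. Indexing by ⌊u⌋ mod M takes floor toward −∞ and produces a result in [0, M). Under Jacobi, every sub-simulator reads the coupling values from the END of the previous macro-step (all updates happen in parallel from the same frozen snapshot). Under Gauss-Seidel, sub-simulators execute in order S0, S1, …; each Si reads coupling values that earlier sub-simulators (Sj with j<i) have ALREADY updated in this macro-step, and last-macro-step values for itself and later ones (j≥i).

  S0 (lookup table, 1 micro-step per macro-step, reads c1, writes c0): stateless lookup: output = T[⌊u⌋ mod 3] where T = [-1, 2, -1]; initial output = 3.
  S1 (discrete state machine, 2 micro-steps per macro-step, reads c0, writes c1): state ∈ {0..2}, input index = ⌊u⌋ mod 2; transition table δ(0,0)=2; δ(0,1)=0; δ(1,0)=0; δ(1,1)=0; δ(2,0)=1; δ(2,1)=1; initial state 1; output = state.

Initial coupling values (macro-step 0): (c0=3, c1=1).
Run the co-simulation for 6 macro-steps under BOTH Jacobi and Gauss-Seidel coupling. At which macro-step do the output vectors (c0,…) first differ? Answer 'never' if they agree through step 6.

[Jacobi] macro 1: S0 reads c1=1 → after 1×micro: 2; S1 reads c0=3 → after 2×micro: 0 ⇒ (c0=2, c1=0)
[Jacobi] macro 2: S0 reads c1=0 → after 1×micro: -1; S1 reads c0=2 → after 2×micro: 1 ⇒ (c0=-1, c1=1)
[Jacobi] macro 3: S0 reads c1=1 → after 1×micro: 2; S1 reads c0=-1 → after 2×micro: 0 ⇒ (c0=2, c1=0)
[Jacobi] macro 4: S0 reads c1=0 → after 1×micro: -1; S1 reads c0=2 → after 2×micro: 1 ⇒ (c0=-1, c1=1)
[Jacobi] macro 5: S0 reads c1=1 → after 1×micro: 2; S1 reads c0=-1 → after 2×micro: 0 ⇒ (c0=2, c1=0)
[Jacobi] macro 6: S0 reads c1=0 → after 1×micro: -1; S1 reads c0=2 → after 2×micro: 1 ⇒ (c0=-1, c1=1)
[Gauss-Seidel] macro 1: S0 reads c1=1 → after 1×micro: 2; S1 reads c0=2 → after 2×micro: 2 ⇒ (c0=2, c1=2)
[Gauss-Seidel] macro 2: S0 reads c1=2 → after 1×micro: -1; S1 reads c0=-1 → after 2×micro: 0 ⇒ (c0=-1, c1=0)
[Gauss-Seidel] macro 3: S0 reads c1=0 → after 1×micro: -1; S1 reads c0=-1 → after 2×micro: 0 ⇒ (c0=-1, c1=0)
[Gauss-Seidel] macro 4: S0 reads c1=0 → after 1×micro: -1; S1 reads c0=-1 → after 2×micro: 0 ⇒ (c0=-1, c1=0)
[Gauss-Seidel] macro 5: S0 reads c1=0 → after 1×micro: -1; S1 reads c0=-1 → after 2×micro: 0 ⇒ (c0=-1, c1=0)
[Gauss-Seidel] macro 6: S0 reads c1=0 → after 1×micro: -1; S1 reads c0=-1 → after 2×micro: 0 ⇒ (c0=-1, c1=0)

first divergence at macro-step: 1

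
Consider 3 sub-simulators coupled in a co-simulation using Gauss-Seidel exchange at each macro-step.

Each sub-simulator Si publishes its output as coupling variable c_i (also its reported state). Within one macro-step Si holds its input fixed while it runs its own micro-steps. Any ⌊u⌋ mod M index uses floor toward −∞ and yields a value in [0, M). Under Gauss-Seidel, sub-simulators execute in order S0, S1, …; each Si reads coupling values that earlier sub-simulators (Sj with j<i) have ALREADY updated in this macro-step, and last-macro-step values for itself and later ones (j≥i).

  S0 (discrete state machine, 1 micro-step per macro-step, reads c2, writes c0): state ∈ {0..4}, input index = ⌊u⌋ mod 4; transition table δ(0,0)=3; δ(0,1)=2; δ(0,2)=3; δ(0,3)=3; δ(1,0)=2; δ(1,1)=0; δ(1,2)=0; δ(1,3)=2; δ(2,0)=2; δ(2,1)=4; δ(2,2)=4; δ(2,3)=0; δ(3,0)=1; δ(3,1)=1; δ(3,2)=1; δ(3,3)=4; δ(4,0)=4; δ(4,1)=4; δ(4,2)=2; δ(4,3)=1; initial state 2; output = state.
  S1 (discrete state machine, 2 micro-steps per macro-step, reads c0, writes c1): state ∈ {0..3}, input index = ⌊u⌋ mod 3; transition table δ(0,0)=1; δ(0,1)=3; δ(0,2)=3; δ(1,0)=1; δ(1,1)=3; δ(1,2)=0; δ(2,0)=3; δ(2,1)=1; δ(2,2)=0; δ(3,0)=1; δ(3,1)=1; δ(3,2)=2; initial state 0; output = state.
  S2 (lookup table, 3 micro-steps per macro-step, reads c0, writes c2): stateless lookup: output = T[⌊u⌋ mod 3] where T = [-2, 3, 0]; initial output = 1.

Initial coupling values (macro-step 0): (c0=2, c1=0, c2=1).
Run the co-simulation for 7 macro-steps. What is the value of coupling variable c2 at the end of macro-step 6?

macro 1: S0 reads c2=1 → after 1×micro: 4; S1 reads c0=4 → after 2×micro: 1; S2 reads c0=4 → after 3×micro: 3 ⇒ (c0=4, c1=1, c2=3)
macro 2: S0 reads c2=3 → after 1×micro: 1; S1 reads c0=1 → after 2×micro: 1; S2 reads c0=1 → after 3×micro: 3 ⇒ (c0=1, c1=1, c2=3)
macro 3: S0 reads c2=3 → after 1×micro: 2; S1 reads c0=2 → after 2×micro: 3; S2 reads c0=2 → after 3×micro: 0 ⇒ (c0=2, c1=3, c2=0)
macro 4: S0 reads c2=0 → after 1×micro: 2; S1 reads c0=2 → after 2×micro: 0; S2 reads c0=2 → after 3×micro: 0 ⇒ (c0=2, c1=0, c2=0)
macro 5: S0 reads c2=0 → after 1×micro: 2; S1 reads c0=2 → after 2×micro: 2; S2 reads c0=2 → after 3×micro: 0 ⇒ (c0=2, c1=2, c2=0)
macro 6: S0 reads c2=0 → after 1×micro: 2; S1 reads c0=2 → after 2×micro: 3; S2 reads c0=2 → after 3×micro: 0 ⇒ (c0=2, c1=3, c2=0)
macro 7: S0 reads c2=0 → after 1×micro: 2; S1 reads c0=2 → after 2×micro: 0; S2 reads c0=2 → after 3×micro: 0 ⇒ (c0=2, c1=0, c2=0)

c2 at macro-step 6 = 0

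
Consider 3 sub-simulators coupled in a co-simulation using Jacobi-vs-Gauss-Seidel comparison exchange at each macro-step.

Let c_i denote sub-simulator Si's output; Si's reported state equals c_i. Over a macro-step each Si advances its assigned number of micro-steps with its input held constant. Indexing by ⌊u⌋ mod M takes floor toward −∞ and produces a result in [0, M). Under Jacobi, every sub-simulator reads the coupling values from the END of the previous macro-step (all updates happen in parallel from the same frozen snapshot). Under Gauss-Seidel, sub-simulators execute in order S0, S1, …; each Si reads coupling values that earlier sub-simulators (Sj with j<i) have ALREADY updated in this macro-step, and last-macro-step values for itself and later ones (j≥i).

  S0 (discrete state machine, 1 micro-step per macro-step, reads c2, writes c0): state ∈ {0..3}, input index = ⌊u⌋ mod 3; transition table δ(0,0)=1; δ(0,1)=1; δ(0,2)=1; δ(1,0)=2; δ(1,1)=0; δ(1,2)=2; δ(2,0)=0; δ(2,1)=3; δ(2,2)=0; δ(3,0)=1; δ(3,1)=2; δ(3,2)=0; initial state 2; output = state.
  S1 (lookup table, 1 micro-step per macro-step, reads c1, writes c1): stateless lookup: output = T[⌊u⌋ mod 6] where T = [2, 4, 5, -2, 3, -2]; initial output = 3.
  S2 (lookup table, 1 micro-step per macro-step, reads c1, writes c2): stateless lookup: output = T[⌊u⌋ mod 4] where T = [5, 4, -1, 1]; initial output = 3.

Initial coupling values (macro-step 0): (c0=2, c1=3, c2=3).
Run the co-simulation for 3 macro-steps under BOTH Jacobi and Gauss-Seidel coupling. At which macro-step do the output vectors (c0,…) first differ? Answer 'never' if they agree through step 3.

[Jacobi] macro 1: S0 reads c2=3 → after 1×micro: 0; S1 reads c1=3 → after 1×micro: -2; S2 reads c1=3 → after 1×micro: 1 ⇒ (c0=0, c1=-2, c2=1)
[Jacobi] macro 2: S0 reads c2=1 → after 1×micro: 1; S1 reads c1=-2 → after 1×micro: 3; S2 reads c1=-2 → after 1×micro: -1 ⇒ (c0=1, c1=3, c2=-1)
[Jacobi] macro 3: S0 reads c2=-1 → after 1×micro: 2; S1 reads c1=3 → after 1×micro: -2; S2 reads c1=3 → after 1×micro: 1 ⇒ (c0=2, c1=-2, c2=1)
[Gauss-Seidel] macro 1: S0 reads c2=3 → after 1×micro: 0; S1 reads c1=3 → after 1×micro: -2; S2 reads c1=-2 → after 1×micro: -1 ⇒ (c0=0, c1=-2, c2=-1)
[Gauss-Seidel] macro 2: S0 reads c2=-1 → after 1×micro: 1; S1 reads c1=-2 → after 1×micro: 3; S2 reads c1=3 → after 1×micro: 1 ⇒ (c0=1, c1=3, c2=1)
[Gauss-Seidel] macro 3: S0 reads c2=1 → after 1×micro: 0; S1 reads c1=3 → after 1×micro: -2; S2 reads c1=-2 → after 1×micro: -1 ⇒ (c0=0, c1=-2, c2=-1)

first divergence at macro-step: 1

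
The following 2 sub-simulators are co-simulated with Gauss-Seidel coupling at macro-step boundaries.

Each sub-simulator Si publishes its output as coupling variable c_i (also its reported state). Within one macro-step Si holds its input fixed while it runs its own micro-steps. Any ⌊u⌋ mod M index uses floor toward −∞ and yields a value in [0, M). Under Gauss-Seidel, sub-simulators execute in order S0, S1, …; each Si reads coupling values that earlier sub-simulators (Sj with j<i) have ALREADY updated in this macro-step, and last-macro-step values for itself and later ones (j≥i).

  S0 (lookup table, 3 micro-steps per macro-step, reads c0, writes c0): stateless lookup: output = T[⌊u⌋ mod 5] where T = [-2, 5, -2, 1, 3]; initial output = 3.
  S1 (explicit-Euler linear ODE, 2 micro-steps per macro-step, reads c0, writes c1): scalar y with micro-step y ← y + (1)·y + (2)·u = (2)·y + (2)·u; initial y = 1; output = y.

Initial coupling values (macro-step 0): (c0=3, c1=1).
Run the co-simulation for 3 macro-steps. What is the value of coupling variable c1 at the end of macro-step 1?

c1 at macro-step 1 = 10

macro 1: S0 reads c0=3 → after 3×micro: 1; S1 reads c0=1 → after 2×micro: 10 ⇒ (c0=1, c1=10)
macro 2: S0 reads c0=1 → after 3×micro: 5; S1 reads c0=5 → after 2×micro: 70 ⇒ (c0=5, c1=70)
macro 3: S0 reads c0=5 → after 3×micro: -2; S1 reads c0=-2 → after 2×micro: 268 ⇒ (c0=-2, c1=268)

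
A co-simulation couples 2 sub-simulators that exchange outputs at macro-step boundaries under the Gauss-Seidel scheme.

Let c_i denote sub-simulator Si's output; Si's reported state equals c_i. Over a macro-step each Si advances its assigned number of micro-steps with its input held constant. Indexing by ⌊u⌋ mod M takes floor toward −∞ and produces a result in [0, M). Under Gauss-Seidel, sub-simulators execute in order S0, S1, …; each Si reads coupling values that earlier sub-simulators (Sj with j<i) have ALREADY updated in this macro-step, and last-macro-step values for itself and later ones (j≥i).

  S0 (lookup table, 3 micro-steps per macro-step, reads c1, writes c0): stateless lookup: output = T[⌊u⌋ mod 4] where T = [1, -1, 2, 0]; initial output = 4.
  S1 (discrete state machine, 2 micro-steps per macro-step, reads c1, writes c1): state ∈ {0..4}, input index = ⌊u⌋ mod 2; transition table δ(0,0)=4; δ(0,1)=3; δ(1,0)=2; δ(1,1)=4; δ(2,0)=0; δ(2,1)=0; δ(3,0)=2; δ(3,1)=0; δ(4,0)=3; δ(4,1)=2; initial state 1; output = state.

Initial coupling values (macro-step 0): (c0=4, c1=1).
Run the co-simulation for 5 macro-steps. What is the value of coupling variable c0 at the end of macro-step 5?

macro 1: S0 reads c1=1 → after 3×micro: -1; S1 reads c1=1 → after 2×micro: 2 ⇒ (c0=-1, c1=2)
macro 2: S0 reads c1=2 → after 3×micro: 2; S1 reads c1=2 → after 2×micro: 4 ⇒ (c0=2, c1=4)
macro 3: S0 reads c1=4 → after 3×micro: 1; S1 reads c1=4 → after 2×micro: 2 ⇒ (c0=1, c1=2)
macro 4: S0 reads c1=2 → after 3×micro: 2; S1 reads c1=2 → after 2×micro: 4 ⇒ (c0=2, c1=4)
macro 5: S0 reads c1=4 → after 3×micro: 1; S1 reads c1=4 → after 2×micro: 2 ⇒ (c0=1, c1=2)

c0 at macro-step 5 = 1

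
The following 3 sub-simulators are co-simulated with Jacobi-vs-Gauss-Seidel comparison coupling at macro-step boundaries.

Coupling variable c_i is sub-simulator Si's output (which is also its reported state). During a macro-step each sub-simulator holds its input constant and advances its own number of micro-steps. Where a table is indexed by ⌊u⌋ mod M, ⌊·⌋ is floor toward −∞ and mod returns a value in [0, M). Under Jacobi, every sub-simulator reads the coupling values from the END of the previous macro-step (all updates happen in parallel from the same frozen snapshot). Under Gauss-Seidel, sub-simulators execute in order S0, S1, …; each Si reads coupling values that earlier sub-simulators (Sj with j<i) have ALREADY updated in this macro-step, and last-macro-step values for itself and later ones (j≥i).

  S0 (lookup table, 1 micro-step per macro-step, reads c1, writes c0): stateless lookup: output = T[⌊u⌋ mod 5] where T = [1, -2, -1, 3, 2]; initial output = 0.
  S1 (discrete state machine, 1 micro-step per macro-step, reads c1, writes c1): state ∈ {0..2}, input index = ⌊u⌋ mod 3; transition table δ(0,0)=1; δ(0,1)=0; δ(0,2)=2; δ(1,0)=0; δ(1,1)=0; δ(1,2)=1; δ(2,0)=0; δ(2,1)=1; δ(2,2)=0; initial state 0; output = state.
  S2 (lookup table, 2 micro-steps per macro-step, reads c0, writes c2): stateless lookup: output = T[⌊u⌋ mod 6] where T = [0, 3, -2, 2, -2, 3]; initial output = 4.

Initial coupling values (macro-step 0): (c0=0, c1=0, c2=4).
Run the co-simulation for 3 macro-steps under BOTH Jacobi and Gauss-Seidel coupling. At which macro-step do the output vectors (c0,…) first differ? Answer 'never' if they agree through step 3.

first divergence at macro-step: 1

[Jacobi] macro 1: S0 reads c1=0 → after 1×micro: 1; S1 reads c1=0 → after 1×micro: 1; S2 reads c0=0 → after 2×micro: 0 ⇒ (c0=1, c1=1, c2=0)
[Jacobi] macro 2: S0 reads c1=1 → after 1×micro: -2; S1 reads c1=1 → after 1×micro: 0; S2 reads c0=1 → after 2×micro: 3 ⇒ (c0=-2, c1=0, c2=3)
[Jacobi] macro 3: S0 reads c1=0 → after 1×micro: 1; S1 reads c1=0 → after 1×micro: 1; S2 reads c0=-2 → after 2×micro: -2 ⇒ (c0=1, c1=1, c2=-2)
[Gauss-Seidel] macro 1: S0 reads c1=0 → after 1×micro: 1; S1 reads c1=0 → after 1×micro: 1; S2 reads c0=1 → after 2×micro: 3 ⇒ (c0=1, c1=1, c2=3)
[Gauss-Seidel] macro 2: S0 reads c1=1 → after 1×micro: -2; S1 reads c1=1 → after 1×micro: 0; S2 reads c0=-2 → after 2×micro: -2 ⇒ (c0=-2, c1=0, c2=-2)
[Gauss-Seidel] macro 3: S0 reads c1=0 → after 1×micro: 1; S1 reads c1=0 → after 1×micro: 1; S2 reads c0=1 → after 2×micro: 3 ⇒ (c0=1, c1=1, c2=3)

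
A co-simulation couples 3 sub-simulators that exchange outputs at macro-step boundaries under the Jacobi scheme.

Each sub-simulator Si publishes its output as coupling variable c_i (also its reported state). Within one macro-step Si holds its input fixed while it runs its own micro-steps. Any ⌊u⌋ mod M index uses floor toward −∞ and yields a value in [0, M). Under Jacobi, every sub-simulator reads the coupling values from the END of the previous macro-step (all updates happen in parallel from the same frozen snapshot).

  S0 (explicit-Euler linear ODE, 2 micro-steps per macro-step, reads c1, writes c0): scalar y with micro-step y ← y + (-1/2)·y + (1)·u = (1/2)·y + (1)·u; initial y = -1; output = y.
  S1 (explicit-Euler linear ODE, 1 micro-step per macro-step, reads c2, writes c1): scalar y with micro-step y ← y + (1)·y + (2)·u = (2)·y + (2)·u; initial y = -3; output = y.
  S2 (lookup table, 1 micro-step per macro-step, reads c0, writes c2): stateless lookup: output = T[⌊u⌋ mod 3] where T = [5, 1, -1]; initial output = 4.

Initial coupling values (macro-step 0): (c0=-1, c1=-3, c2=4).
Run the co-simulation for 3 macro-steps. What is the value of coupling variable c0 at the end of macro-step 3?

macro 1: S0 reads c1=-3 → after 2×micro: -19/4; S1 reads c2=4 → after 1×micro: 2; S2 reads c0=-1 → after 1×micro: -1 ⇒ (c0=-19/4, c1=2, c2=-1)
macro 2: S0 reads c1=2 → after 2×micro: 29/16; S1 reads c2=-1 → after 1×micro: 2; S2 reads c0=-19/4 → after 1×micro: 1 ⇒ (c0=29/16, c1=2, c2=1)
macro 3: S0 reads c1=2 → after 2×micro: 221/64; S1 reads c2=1 → after 1×micro: 6; S2 reads c0=29/16 → after 1×micro: 1 ⇒ (c0=221/64, c1=6, c2=1)

c0 at macro-step 3 = 221/64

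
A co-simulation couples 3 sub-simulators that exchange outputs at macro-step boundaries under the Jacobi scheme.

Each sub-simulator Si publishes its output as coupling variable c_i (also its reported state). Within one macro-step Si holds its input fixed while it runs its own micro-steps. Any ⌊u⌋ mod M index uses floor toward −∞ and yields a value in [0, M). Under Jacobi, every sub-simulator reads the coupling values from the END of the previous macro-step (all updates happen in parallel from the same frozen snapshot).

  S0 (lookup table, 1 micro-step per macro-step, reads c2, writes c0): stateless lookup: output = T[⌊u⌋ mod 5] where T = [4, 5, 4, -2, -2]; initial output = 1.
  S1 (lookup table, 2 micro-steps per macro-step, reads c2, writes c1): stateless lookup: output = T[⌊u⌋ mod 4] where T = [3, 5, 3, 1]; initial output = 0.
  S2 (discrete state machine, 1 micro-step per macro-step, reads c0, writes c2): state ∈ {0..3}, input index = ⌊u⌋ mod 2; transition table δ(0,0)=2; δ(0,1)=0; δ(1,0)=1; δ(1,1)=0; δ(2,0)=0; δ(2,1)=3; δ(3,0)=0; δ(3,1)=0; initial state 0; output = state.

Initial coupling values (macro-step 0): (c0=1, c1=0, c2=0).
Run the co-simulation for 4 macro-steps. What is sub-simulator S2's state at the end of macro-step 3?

S2 state at macro-step 3 = 0

macro 1: S0 reads c2=0 → after 1×micro: 4; S1 reads c2=0 → after 2×micro: 3; S2 reads c0=1 → after 1×micro: 0 ⇒ (c0=4, c1=3, c2=0)
macro 2: S0 reads c2=0 → after 1×micro: 4; S1 reads c2=0 → after 2×micro: 3; S2 reads c0=4 → after 1×micro: 2 ⇒ (c0=4, c1=3, c2=2)
macro 3: S0 reads c2=2 → after 1×micro: 4; S1 reads c2=2 → after 2×micro: 3; S2 reads c0=4 → after 1×micro: 0 ⇒ (c0=4, c1=3, c2=0)
macro 4: S0 reads c2=0 → after 1×micro: 4; S1 reads c2=0 → after 2×micro: 3; S2 reads c0=4 → after 1×micro: 2 ⇒ (c0=4, c1=3, c2=2)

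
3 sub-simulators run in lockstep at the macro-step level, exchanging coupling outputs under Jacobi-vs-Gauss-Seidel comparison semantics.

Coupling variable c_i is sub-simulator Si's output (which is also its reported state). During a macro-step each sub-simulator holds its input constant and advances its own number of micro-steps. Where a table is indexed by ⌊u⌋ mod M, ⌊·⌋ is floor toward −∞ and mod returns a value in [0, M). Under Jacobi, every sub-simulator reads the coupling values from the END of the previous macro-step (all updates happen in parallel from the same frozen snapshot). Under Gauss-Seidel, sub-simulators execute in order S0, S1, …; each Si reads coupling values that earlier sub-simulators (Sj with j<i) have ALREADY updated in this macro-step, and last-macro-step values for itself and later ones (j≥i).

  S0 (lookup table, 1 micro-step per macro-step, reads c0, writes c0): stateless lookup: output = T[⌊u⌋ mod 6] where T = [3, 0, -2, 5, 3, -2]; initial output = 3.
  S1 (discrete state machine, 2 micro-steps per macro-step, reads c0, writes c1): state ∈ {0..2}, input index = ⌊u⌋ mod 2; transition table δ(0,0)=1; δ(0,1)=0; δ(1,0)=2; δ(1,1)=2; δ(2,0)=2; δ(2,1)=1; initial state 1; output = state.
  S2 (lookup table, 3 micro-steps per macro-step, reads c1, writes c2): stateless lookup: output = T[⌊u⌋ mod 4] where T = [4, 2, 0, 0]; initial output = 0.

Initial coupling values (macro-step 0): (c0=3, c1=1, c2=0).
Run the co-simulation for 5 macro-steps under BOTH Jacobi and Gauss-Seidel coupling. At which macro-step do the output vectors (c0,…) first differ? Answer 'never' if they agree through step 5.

[Jacobi] macro 1: S0 reads c0=3 → after 1×micro: 5; S1 reads c0=3 → after 2×micro: 1; S2 reads c1=1 → after 3×micro: 2 ⇒ (c0=5, c1=1, c2=2)
[Jacobi] macro 2: S0 reads c0=5 → after 1×micro: -2; S1 reads c0=5 → after 2×micro: 1; S2 reads c1=1 → after 3×micro: 2 ⇒ (c0=-2, c1=1, c2=2)
[Jacobi] macro 3: S0 reads c0=-2 → after 1×micro: 3; S1 reads c0=-2 → after 2×micro: 2; S2 reads c1=1 → after 3×micro: 2 ⇒ (c0=3, c1=2, c2=2)
[Jacobi] macro 4: S0 reads c0=3 → after 1×micro: 5; S1 reads c0=3 → after 2×micro: 2; S2 reads c1=2 → after 3×micro: 0 ⇒ (c0=5, c1=2, c2=0)
[Jacobi] macro 5: S0 reads c0=5 → after 1×micro: -2; S1 reads c0=5 → after 2×micro: 2; S2 reads c1=2 → after 3×micro: 0 ⇒ (c0=-2, c1=2, c2=0)
[Gauss-Seidel] macro 1: S0 reads c0=3 → after 1×micro: 5; S1 reads c0=5 → after 2×micro: 1; S2 reads c1=1 → after 3×micro: 2 ⇒ (c0=5, c1=1, c2=2)
[Gauss-Seidel] macro 2: S0 reads c0=5 → after 1×micro: -2; S1 reads c0=-2 → after 2×micro: 2; S2 reads c1=2 → after 3×micro: 0 ⇒ (c0=-2, c1=2, c2=0)
[Gauss-Seidel] macro 3: S0 reads c0=-2 → after 1×micro: 3; S1 reads c0=3 → after 2×micro: 2; S2 reads c1=2 → after 3×micro: 0 ⇒ (c0=3, c1=2, c2=0)
[Gauss-Seidel] macro 4: S0 reads c0=3 → after 1×micro: 5; S1 reads c0=5 → after 2×micro: 2; S2 reads c1=2 → after 3×micro: 0 ⇒ (c0=5, c1=2, c2=0)
[Gauss-Seidel] macro 5: S0 reads c0=5 → after 1×micro: -2; S1 reads c0=-2 → after 2×micro: 2; S2 reads c1=2 → after 3×micro: 0 ⇒ (c0=-2, c1=2, c2=0)

first divergence at macro-step: 2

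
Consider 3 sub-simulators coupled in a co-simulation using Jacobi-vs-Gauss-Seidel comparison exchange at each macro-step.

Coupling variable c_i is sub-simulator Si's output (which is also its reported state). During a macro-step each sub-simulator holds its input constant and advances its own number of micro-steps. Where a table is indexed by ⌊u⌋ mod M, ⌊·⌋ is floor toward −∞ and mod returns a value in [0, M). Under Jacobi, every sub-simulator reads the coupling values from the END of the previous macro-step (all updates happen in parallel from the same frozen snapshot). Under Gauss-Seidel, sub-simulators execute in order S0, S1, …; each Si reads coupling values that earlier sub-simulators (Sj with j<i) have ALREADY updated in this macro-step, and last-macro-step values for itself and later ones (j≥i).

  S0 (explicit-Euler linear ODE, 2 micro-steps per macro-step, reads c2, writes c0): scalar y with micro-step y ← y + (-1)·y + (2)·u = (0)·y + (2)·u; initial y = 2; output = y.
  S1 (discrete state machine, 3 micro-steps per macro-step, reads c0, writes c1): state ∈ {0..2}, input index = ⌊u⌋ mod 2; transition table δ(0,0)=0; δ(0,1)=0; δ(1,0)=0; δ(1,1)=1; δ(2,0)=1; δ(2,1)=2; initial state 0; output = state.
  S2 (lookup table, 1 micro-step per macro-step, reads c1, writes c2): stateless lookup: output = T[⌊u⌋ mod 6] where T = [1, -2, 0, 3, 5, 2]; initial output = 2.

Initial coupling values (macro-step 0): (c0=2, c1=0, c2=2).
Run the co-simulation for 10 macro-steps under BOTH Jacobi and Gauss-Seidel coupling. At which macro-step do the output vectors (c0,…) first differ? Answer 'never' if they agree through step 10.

first divergence at macro-step: never

[Jacobi] macro 1: S0 reads c2=2 → after 2×micro: 4; S1 reads c0=2 → after 3×micro: 0; S2 reads c1=0 → after 1×micro: 1 ⇒ (c0=4, c1=0, c2=1)
[Jacobi] macro 2: S0 reads c2=1 → after 2×micro: 2; S1 reads c0=4 → after 3×micro: 0; S2 reads c1=0 → after 1×micro: 1 ⇒ (c0=2, c1=0, c2=1)
[Jacobi] macro 3: S0 reads c2=1 → after 2×micro: 2; S1 reads c0=2 → after 3×micro: 0; S2 reads c1=0 → after 1×micro: 1 ⇒ (c0=2, c1=0, c2=1)
[Jacobi] macro 4: S0 reads c2=1 → after 2×micro: 2; S1 reads c0=2 → after 3×micro: 0; S2 reads c1=0 → after 1×micro: 1 ⇒ (c0=2, c1=0, c2=1)
[Jacobi] macro 5: S0 reads c2=1 → after 2×micro: 2; S1 reads c0=2 → after 3×micro: 0; S2 reads c1=0 → after 1×micro: 1 ⇒ (c0=2, c1=0, c2=1)
[Jacobi] macro 6: S0 reads c2=1 → after 2×micro: 2; S1 reads c0=2 → after 3×micro: 0; S2 reads c1=0 → after 1×micro: 1 ⇒ (c0=2, c1=0, c2=1)
[Jacobi] macro 7: S0 reads c2=1 → after 2×micro: 2; S1 reads c0=2 → after 3×micro: 0; S2 reads c1=0 → after 1×micro: 1 ⇒ (c0=2, c1=0, c2=1)
[Jacobi] macro 8: S0 reads c2=1 → after 2×micro: 2; S1 reads c0=2 → after 3×micro: 0; S2 reads c1=0 → after 1×micro: 1 ⇒ (c0=2, c1=0, c2=1)
[Jacobi] macro 9: S0 reads c2=1 → after 2×micro: 2; S1 reads c0=2 → after 3×micro: 0; S2 reads c1=0 → after 1×micro: 1 ⇒ (c0=2, c1=0, c2=1)
[Jacobi] macro 10: S0 reads c2=1 → after 2×micro: 2; S1 reads c0=2 → after 3×micro: 0; S2 reads c1=0 → after 1×micro: 1 ⇒ (c0=2, c1=0, c2=1)
[Gauss-Seidel] macro 1: S0 reads c2=2 → after 2×micro: 4; S1 reads c0=4 → after 3×micro: 0; S2 reads c1=0 → after 1×micro: 1 ⇒ (c0=4, c1=0, c2=1)
[Gauss-Seidel] macro 2: S0 reads c2=1 → after 2×micro: 2; S1 reads c0=2 → after 3×micro: 0; S2 reads c1=0 → after 1×micro: 1 ⇒ (c0=2, c1=0, c2=1)
[Gauss-Seidel] macro 3: S0 reads c2=1 → after 2×micro: 2; S1 reads c0=2 → after 3×micro: 0; S2 reads c1=0 → after 1×micro: 1 ⇒ (c0=2, c1=0, c2=1)
[Gauss-Seidel] macro 4: S0 reads c2=1 → after 2×micro: 2; S1 reads c0=2 → after 3×micro: 0; S2 reads c1=0 → after 1×micro: 1 ⇒ (c0=2, c1=0, c2=1)
[Gauss-Seidel] macro 5: S0 reads c2=1 → after 2×micro: 2; S1 reads c0=2 → after 3×micro: 0; S2 reads c1=0 → after 1×micro: 1 ⇒ (c0=2, c1=0, c2=1)
[Gauss-Seidel] macro 6: S0 reads c2=1 → after 2×micro: 2; S1 reads c0=2 → after 3×micro: 0; S2 reads c1=0 → after 1×micro: 1 ⇒ (c0=2, c1=0, c2=1)
[Gauss-Seidel] macro 7: S0 reads c2=1 → after 2×micro: 2; S1 reads c0=2 → after 3×micro: 0; S2 reads c1=0 → after 1×micro: 1 ⇒ (c0=2, c1=0, c2=1)
[Gauss-Seidel] macro 8: S0 reads c2=1 → after 2×micro: 2; S1 reads c0=2 → after 3×micro: 0; S2 reads c1=0 → after 1×micro: 1 ⇒ (c0=2, c1=0, c2=1)
[Gauss-Seidel] macro 9: S0 reads c2=1 → after 2×micro: 2; S1 reads c0=2 → after 3×micro: 0; S2 reads c1=0 → after 1×micro: 1 ⇒ (c0=2, c1=0, c2=1)
[Gauss-Seidel] macro 10: S0 reads c2=1 → after 2×micro: 2; S1 reads c0=2 → after 3×micro: 0; S2 reads c1=0 → after 1×micro: 1 ⇒ (c0=2, c1=0, c2=1)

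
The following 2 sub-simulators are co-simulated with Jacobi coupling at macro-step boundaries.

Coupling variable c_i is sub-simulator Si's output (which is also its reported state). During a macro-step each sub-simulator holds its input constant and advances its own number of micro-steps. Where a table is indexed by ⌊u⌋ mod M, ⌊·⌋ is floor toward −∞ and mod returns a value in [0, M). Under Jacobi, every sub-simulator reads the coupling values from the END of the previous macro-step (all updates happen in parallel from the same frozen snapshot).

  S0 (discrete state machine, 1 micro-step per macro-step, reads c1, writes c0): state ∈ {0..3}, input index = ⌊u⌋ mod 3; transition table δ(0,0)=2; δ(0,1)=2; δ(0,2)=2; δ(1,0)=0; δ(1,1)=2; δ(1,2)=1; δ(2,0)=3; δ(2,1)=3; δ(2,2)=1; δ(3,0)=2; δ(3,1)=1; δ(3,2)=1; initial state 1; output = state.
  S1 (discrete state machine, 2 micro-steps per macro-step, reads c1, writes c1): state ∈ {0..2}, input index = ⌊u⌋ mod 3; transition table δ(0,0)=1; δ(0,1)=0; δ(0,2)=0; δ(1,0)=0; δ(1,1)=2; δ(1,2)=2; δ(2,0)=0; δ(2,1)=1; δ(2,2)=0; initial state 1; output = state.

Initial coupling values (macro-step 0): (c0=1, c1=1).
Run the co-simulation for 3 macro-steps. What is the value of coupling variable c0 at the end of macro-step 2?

c0 at macro-step 2 = 3

macro 1: S0 reads c1=1 → after 1×micro: 2; S1 reads c1=1 → after 2×micro: 1 ⇒ (c0=2, c1=1)
macro 2: S0 reads c1=1 → after 1×micro: 3; S1 reads c1=1 → after 2×micro: 1 ⇒ (c0=3, c1=1)
macro 3: S0 reads c1=1 → after 1×micro: 1; S1 reads c1=1 → after 2×micro: 1 ⇒ (c0=1, c1=1)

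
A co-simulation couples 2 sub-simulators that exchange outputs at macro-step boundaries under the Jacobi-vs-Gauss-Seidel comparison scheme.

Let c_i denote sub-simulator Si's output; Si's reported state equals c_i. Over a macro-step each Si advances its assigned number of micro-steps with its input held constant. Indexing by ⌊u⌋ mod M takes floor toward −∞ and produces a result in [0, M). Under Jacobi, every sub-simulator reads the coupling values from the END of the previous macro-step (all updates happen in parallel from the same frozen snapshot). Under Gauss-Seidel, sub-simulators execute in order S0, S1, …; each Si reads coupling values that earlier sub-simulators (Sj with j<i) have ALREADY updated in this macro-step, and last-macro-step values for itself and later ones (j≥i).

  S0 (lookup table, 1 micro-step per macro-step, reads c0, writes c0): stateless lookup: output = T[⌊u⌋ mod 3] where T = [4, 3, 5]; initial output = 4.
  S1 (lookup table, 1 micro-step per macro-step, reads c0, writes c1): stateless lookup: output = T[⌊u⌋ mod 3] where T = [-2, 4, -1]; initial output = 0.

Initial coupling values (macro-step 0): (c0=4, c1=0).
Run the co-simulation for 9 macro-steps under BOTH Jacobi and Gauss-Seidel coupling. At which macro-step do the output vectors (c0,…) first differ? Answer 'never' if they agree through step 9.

first divergence at macro-step: 1

[Jacobi] macro 1: S0 reads c0=4 → after 1×micro: 3; S1 reads c0=4 → after 1×micro: 4 ⇒ (c0=3, c1=4)
[Jacobi] macro 2: S0 reads c0=3 → after 1×micro: 4; S1 reads c0=3 → after 1×micro: -2 ⇒ (c0=4, c1=-2)
[Jacobi] macro 3: S0 reads c0=4 → after 1×micro: 3; S1 reads c0=4 → after 1×micro: 4 ⇒ (c0=3, c1=4)
[Jacobi] macro 4: S0 reads c0=3 → after 1×micro: 4; S1 reads c0=3 → after 1×micro: -2 ⇒ (c0=4, c1=-2)
[Jacobi] macro 5: S0 reads c0=4 → after 1×micro: 3; S1 reads c0=4 → after 1×micro: 4 ⇒ (c0=3, c1=4)
[Jacobi] macro 6: S0 reads c0=3 → after 1×micro: 4; S1 reads c0=3 → after 1×micro: -2 ⇒ (c0=4, c1=-2)
[Jacobi] macro 7: S0 reads c0=4 → after 1×micro: 3; S1 reads c0=4 → after 1×micro: 4 ⇒ (c0=3, c1=4)
[Jacobi] macro 8: S0 reads c0=3 → after 1×micro: 4; S1 reads c0=3 → after 1×micro: -2 ⇒ (c0=4, c1=-2)
[Jacobi] macro 9: S0 reads c0=4 → after 1×micro: 3; S1 reads c0=4 → after 1×micro: 4 ⇒ (c0=3, c1=4)
[Gauss-Seidel] macro 1: S0 reads c0=4 → after 1×micro: 3; S1 reads c0=3 → after 1×micro: -2 ⇒ (c0=3, c1=-2)
[Gauss-Seidel] macro 2: S0 reads c0=3 → after 1×micro: 4; S1 reads c0=4 → after 1×micro: 4 ⇒ (c0=4, c1=4)
[Gauss-Seidel] macro 3: S0 reads c0=4 → after 1×micro: 3; S1 reads c0=3 → after 1×micro: -2 ⇒ (c0=3, c1=-2)
[Gauss-Seidel] macro 4: S0 reads c0=3 → after 1×micro: 4; S1 reads c0=4 → after 1×micro: 4 ⇒ (c0=4, c1=4)
[Gauss-Seidel] macro 5: S0 reads c0=4 → after 1×micro: 3; S1 reads c0=3 → after 1×micro: -2 ⇒ (c0=3, c1=-2)
[Gauss-Seidel] macro 6: S0 reads c0=3 → after 1×micro: 4; S1 reads c0=4 → after 1×micro: 4 ⇒ (c0=4, c1=4)
[Gauss-Seidel] macro 7: S0 reads c0=4 → after 1×micro: 3; S1 reads c0=3 → after 1×micro: -2 ⇒ (c0=3, c1=-2)
[Gauss-Seidel] macro 8: S0 reads c0=3 → after 1×micro: 4; S1 reads c0=4 → after 1×micro: 4 ⇒ (c0=4, c1=4)
[Gauss-Seidel] macro 9: S0 reads c0=4 → after 1×micro: 3; S1 reads c0=3 → after 1×micro: -2 ⇒ (c0=3, c1=-2)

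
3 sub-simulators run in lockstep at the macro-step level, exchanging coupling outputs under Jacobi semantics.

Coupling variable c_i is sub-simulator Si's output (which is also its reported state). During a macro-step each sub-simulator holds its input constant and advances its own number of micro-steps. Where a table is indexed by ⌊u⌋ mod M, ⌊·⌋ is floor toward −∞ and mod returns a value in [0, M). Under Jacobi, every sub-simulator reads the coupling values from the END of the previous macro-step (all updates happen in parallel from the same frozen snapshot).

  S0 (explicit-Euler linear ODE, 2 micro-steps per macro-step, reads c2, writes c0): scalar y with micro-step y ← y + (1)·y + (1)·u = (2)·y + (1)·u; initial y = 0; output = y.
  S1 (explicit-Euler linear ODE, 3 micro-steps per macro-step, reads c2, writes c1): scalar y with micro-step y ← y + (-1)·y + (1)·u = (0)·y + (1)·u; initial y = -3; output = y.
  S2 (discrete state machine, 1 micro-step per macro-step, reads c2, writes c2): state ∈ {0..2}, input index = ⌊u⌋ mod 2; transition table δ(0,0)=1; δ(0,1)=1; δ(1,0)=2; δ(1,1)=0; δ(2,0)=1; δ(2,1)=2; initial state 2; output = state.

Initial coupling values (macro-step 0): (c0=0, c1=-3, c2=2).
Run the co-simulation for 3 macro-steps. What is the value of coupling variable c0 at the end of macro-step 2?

macro 1: S0 reads c2=2 → after 2×micro: 6; S1 reads c2=2 → after 3×micro: 2; S2 reads c2=2 → after 1×micro: 1 ⇒ (c0=6, c1=2, c2=1)
macro 2: S0 reads c2=1 → after 2×micro: 27; S1 reads c2=1 → after 3×micro: 1; S2 reads c2=1 → after 1×micro: 0 ⇒ (c0=27, c1=1, c2=0)
macro 3: S0 reads c2=0 → after 2×micro: 108; S1 reads c2=0 → after 3×micro: 0; S2 reads c2=0 → after 1×micro: 1 ⇒ (c0=108, c1=0, c2=1)

c0 at macro-step 2 = 27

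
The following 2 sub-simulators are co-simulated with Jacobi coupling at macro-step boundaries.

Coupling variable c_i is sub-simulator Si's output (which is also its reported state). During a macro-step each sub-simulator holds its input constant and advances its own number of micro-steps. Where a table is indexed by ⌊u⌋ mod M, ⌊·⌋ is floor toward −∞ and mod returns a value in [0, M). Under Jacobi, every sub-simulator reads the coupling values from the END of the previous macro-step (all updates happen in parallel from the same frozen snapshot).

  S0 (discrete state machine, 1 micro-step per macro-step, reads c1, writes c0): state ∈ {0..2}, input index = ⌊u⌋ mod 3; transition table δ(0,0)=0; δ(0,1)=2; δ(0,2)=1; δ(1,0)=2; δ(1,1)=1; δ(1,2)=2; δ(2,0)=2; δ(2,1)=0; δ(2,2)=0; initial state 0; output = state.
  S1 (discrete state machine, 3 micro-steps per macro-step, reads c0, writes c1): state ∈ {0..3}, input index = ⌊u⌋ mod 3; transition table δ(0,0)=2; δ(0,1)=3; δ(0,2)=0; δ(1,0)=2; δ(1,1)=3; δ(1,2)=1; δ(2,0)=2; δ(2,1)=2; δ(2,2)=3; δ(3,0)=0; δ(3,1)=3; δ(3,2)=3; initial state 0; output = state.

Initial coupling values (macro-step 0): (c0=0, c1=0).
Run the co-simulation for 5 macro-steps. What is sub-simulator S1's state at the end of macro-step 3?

S1 state at macro-step 3 = 2

macro 1: S0 reads c1=0 → after 1×micro: 0; S1 reads c0=0 → after 3×micro: 2 ⇒ (c0=0, c1=2)
macro 2: S0 reads c1=2 → after 1×micro: 1; S1 reads c0=0 → after 3×micro: 2 ⇒ (c0=1, c1=2)
macro 3: S0 reads c1=2 → after 1×micro: 2; S1 reads c0=1 → after 3×micro: 2 ⇒ (c0=2, c1=2)
macro 4: S0 reads c1=2 → after 1×micro: 0; S1 reads c0=2 → after 3×micro: 3 ⇒ (c0=0, c1=3)
macro 5: S0 reads c1=3 → after 1×micro: 0; S1 reads c0=0 → after 3×micro: 2 ⇒ (c0=0, c1=2)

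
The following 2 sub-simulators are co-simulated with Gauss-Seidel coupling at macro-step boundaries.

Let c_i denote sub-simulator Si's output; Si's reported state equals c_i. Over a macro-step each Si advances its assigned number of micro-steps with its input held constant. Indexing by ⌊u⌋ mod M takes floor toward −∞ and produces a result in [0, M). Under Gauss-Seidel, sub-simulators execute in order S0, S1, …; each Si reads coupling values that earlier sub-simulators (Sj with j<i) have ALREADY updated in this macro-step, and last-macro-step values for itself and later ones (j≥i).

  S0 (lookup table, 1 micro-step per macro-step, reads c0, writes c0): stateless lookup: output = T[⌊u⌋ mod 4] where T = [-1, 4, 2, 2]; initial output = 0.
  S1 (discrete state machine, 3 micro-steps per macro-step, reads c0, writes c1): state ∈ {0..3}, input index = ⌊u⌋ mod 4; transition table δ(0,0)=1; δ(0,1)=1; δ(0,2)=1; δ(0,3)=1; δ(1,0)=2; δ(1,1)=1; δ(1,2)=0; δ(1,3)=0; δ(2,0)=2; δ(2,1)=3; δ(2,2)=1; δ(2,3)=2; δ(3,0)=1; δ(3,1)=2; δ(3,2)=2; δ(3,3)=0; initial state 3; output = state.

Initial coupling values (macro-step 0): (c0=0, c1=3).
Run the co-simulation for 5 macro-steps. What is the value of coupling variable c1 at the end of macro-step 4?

macro 1: S0 reads c0=0 → after 1×micro: -1; S1 reads c0=-1 → after 3×micro: 0 ⇒ (c0=-1, c1=0)
macro 2: S0 reads c0=-1 → after 1×micro: 2; S1 reads c0=2 → after 3×micro: 1 ⇒ (c0=2, c1=1)
macro 3: S0 reads c0=2 → after 1×micro: 2; S1 reads c0=2 → after 3×micro: 0 ⇒ (c0=2, c1=0)
macro 4: S0 reads c0=2 → after 1×micro: 2; S1 reads c0=2 → after 3×micro: 1 ⇒ (c0=2, c1=1)
macro 5: S0 reads c0=2 → after 1×micro: 2; S1 reads c0=2 → after 3×micro: 0 ⇒ (c0=2, c1=0)

c1 at macro-step 4 = 1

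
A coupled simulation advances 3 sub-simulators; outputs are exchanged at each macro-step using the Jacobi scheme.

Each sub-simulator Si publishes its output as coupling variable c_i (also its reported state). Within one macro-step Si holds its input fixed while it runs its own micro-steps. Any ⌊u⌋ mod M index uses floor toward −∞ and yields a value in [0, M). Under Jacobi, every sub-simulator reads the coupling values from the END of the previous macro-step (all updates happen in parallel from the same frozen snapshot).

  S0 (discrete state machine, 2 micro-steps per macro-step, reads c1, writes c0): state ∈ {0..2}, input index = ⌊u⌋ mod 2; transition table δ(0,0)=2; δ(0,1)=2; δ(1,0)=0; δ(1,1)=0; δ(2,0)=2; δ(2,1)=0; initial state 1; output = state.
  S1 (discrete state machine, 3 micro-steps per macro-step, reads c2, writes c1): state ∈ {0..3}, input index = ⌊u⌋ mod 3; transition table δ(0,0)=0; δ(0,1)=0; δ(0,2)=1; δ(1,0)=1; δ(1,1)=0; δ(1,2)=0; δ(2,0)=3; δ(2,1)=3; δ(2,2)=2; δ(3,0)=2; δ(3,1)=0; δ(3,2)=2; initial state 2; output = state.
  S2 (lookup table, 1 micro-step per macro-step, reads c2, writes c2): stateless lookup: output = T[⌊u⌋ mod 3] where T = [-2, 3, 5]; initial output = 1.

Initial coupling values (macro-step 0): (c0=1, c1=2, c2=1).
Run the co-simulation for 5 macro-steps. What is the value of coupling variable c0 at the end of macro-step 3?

c0 at macro-step 3 = 2

macro 1: S0 reads c1=2 → after 2×micro: 2; S1 reads c2=1 → after 3×micro: 0; S2 reads c2=1 → after 1×micro: 3 ⇒ (c0=2, c1=0, c2=3)
macro 2: S0 reads c1=0 → after 2×micro: 2; S1 reads c2=3 → after 3×micro: 0; S2 reads c2=3 → after 1×micro: -2 ⇒ (c0=2, c1=0, c2=-2)
macro 3: S0 reads c1=0 → after 2×micro: 2; S1 reads c2=-2 → after 3×micro: 0; S2 reads c2=-2 → after 1×micro: 3 ⇒ (c0=2, c1=0, c2=3)
macro 4: S0 reads c1=0 → after 2×micro: 2; S1 reads c2=3 → after 3×micro: 0; S2 reads c2=3 → after 1×micro: -2 ⇒ (c0=2, c1=0, c2=-2)
macro 5: S0 reads c1=0 → after 2×micro: 2; S1 reads c2=-2 → after 3×micro: 0; S2 reads c2=-2 → after 1×micro: 3 ⇒ (c0=2, c1=0, c2=3)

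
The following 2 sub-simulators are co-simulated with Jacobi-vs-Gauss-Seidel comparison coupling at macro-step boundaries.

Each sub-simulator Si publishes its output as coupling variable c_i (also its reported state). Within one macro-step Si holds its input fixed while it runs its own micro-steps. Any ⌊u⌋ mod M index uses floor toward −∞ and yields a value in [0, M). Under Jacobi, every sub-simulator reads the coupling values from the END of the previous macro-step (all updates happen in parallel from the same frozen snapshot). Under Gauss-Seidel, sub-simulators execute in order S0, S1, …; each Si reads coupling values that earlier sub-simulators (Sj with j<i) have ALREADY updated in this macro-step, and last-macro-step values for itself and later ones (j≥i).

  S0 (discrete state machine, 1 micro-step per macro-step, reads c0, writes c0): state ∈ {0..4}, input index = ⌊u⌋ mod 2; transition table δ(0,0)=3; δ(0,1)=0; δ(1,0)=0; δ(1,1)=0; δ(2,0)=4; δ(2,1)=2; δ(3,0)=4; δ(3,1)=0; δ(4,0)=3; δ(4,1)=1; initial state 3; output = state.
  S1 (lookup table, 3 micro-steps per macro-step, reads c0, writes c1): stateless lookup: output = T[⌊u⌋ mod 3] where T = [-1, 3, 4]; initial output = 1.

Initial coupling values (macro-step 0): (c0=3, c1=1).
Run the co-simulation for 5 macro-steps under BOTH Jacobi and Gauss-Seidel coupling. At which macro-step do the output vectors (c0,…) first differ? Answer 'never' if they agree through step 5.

first divergence at macro-step: never

[Jacobi] macro 1: S0 reads c0=3 → after 1×micro: 0; S1 reads c0=3 → after 3×micro: -1 ⇒ (c0=0, c1=-1)
[Jacobi] macro 2: S0 reads c0=0 → after 1×micro: 3; S1 reads c0=0 → after 3×micro: -1 ⇒ (c0=3, c1=-1)
[Jacobi] macro 3: S0 reads c0=3 → after 1×micro: 0; S1 reads c0=3 → after 3×micro: -1 ⇒ (c0=0, c1=-1)
[Jacobi] macro 4: S0 reads c0=0 → after 1×micro: 3; S1 reads c0=0 → after 3×micro: -1 ⇒ (c0=3, c1=-1)
[Jacobi] macro 5: S0 reads c0=3 → after 1×micro: 0; S1 reads c0=3 → after 3×micro: -1 ⇒ (c0=0, c1=-1)
[Gauss-Seidel] macro 1: S0 reads c0=3 → after 1×micro: 0; S1 reads c0=0 → after 3×micro: -1 ⇒ (c0=0, c1=-1)
[Gauss-Seidel] macro 2: S0 reads c0=0 → after 1×micro: 3; S1 reads c0=3 → after 3×micro: -1 ⇒ (c0=3, c1=-1)
[Gauss-Seidel] macro 3: S0 reads c0=3 → after 1×micro: 0; S1 reads c0=0 → after 3×micro: -1 ⇒ (c0=0, c1=-1)
[Gauss-Seidel] macro 4: S0 reads c0=0 → after 1×micro: 3; S1 reads c0=3 → after 3×micro: -1 ⇒ (c0=3, c1=-1)
[Gauss-Seidel] macro 5: S0 reads c0=3 → after 1×micro: 0; S1 reads c0=0 → after 3×micro: -1 ⇒ (c0=0, c1=-1)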